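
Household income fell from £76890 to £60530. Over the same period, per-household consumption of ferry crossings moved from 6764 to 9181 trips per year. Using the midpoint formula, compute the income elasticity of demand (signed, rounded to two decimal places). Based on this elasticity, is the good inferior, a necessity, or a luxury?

-1.27; inferior

%ΔQ = (9181 − 6764)/[( 6764 + 9181)/2] = 2417/7972.5 = 0.303167…
%ΔIncome = (60530 − 76890)/[( 76890 + 60530)/2] = -16360/68710 = -0.238102…
E_income = (2417/7972.5) / (-16360/68710) = -1.2732…
E_income < 0 ⇒ inferior good.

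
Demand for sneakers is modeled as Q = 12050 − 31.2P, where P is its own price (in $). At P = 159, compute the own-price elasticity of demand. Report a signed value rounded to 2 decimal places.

At the given values, Q = 12050 − 31.2(159) = 7089.2.
∂Q/∂P = −31.2.
E = (-31.2) × (159/7089.2) = -0.6997…

-0.70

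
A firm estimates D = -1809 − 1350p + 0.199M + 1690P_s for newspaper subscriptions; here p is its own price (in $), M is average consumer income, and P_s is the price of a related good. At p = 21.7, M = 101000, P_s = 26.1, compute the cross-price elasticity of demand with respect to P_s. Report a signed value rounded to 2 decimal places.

1.33

At the given values, D = -1809 − 1350(21.7) + 0.199(101000) + 1690(26.1) = 33104.
∂D/∂P_s = 1690.
E = (1690) × (26.1/33104) = 1.3324…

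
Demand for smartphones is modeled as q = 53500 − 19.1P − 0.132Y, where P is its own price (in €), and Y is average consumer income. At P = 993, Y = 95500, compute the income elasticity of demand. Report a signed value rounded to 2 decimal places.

At the given values, q = 53500 − 19.1(993) − 0.132(95500) = 21927.7.
∂q/∂Y = -0.132.
E = (-0.132) × (95500/21927.7) = -0.5748…

-0.57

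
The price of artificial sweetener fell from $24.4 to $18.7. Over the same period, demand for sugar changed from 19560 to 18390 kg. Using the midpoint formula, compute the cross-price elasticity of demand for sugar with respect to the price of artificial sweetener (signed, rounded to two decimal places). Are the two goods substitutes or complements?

0.23; substitutes

%ΔQ_{sugar} = (18390 − 19560)/avg = -1170/18975 = -0.061660…
%ΔP_{artificial sweetener} = (18.7 − 24.4)/avg = -5.7/21.55 = -0.264501…
E_cross = (-1170/18975) / (-5.7/21.55) = 0.2331…
E_cross > 0 ⇒ the goods are substitutes.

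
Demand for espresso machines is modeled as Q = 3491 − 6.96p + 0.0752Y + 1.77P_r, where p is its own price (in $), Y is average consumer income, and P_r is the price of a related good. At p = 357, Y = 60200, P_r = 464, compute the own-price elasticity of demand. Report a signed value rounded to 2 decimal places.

At the given values, Q = 3491 − 6.96(357) + 0.0752(60200) + 1.77(464) = 6354.6.
∂Q/∂p = −6.96.
E = (-6.96) × (357/6354.6) = -0.3910…

-0.39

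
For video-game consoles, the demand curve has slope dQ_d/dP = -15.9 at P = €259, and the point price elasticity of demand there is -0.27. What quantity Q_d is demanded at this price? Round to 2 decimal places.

Ed = (dQ_d/dP)·(P/Q_d) ⇒ Q_d = (dQ_d/dP)·P/Ed = (-15.9)·259/(-0.27) = 15252.2222…

15252.22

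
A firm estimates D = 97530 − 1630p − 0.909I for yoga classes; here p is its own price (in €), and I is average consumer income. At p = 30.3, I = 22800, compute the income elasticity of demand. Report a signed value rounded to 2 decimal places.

At the given values, D = 97530 − 1630(30.3) − 0.909(22800) = 27415.8.
∂D/∂I = -0.909.
E = (-0.909) × (22800/27415.8) = -0.7559…

-0.76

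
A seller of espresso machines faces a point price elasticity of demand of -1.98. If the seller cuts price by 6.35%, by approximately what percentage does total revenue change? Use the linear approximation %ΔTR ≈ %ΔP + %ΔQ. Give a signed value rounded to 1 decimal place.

%ΔQ ≈ Ed × %ΔP = (-1.98) × (-6.35%) = +12.5730%
%ΔTR ≈ %ΔP + %ΔQ = (-6.35%) + (+12.5730%) = +6.2230%

+6.2%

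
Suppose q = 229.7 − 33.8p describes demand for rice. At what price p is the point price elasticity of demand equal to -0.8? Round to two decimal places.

Ed = −33.8p/(229.7 − 33.8p). Set this equal to -0.8:
33.8p = 0.8·(229.7 − 33.8p) ⇒ 33.8p(1 + 0.8) = 0.8·229.7
p = 0.8·229.7 / (33.8·1.8) = 3.0203…

3.02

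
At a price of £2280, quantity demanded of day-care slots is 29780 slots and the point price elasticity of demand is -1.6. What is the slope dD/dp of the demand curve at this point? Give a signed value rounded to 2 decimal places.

Ed = (dD/dp)·(p/D) ⇒ dD/dp = Ed·D/p = (-1.6)·29780/2280 = -20.8982…

-20.90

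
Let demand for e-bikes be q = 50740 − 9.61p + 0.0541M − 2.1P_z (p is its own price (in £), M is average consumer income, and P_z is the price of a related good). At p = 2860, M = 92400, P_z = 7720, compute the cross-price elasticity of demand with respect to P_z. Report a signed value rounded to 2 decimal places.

-1.35

At the given values, q = 50740 − 9.61(2860) + 0.0541(92400) − 2.1(7720) = 12042.24.
∂q/∂P_z = -2.1.
E = (-2.1) × (7720/12042.24) = -1.3462…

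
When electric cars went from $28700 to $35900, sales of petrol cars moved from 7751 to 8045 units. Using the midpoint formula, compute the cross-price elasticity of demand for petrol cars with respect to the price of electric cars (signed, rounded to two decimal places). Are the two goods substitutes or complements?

%ΔQ_{petrol cars} = (8045 − 7751)/avg = 294/7898 = 0.037224…
%ΔP_{electric cars} = (35900 − 28700)/avg = 7200/32300 = 0.222910…
E_cross = (294/7898) / (7200/32300) = 0.1669…
E_cross > 0 ⇒ the goods are substitutes.

0.17; substitutes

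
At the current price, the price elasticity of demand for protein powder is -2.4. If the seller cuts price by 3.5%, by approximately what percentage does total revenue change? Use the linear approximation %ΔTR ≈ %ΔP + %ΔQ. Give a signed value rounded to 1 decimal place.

+4.9%

%ΔQ ≈ Ed × %ΔP = (-2.4) × (-3.5%) = +8.4000%
%ΔTR ≈ %ΔP + %ΔQ = (-3.5%) + (+8.4000%) = +4.9000%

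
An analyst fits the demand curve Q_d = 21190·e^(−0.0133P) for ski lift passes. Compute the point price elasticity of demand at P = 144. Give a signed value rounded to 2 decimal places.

-1.92

dQ_d/dP = −0.0133·Q_d = -41.5166. At P = 144, Q_d = 3121.55.
Ed = (dQ_d/dP)·(P/Q_d) = (-41.5166) × (144/3121.55) = -1.9152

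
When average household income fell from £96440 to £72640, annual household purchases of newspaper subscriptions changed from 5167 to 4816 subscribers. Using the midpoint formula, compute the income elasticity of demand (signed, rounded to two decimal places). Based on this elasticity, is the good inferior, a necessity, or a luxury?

%ΔQ = (4816 − 5167)/[( 5167 + 4816)/2] = -351/4991.5 = -0.070319…
%ΔIncome = (72640 − 96440)/[( 96440 + 72640)/2] = -23800/84540 = -0.281523…
E_income = (-351/4991.5) / (-23800/84540) = 0.2497…
0 < E_income < 1 ⇒ normal good, necessity.

0.25; necessity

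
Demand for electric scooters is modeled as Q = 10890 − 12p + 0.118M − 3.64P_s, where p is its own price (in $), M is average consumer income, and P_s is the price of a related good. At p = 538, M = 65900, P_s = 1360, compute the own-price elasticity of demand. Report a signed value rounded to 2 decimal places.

-0.89

At the given values, Q = 10890 − 12(538) + 0.118(65900) − 3.64(1360) = 7259.8.
∂Q/∂p = −12.
E = (-12) × (538/7259.8) = -0.8892…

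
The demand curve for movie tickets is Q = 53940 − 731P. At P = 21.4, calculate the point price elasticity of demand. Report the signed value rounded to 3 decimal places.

dQ/dP = −731. At P = 21.4, Q = 53940 − 731(21.4) = 38296.6.
Ed = (dQ/dP)·(P/Q) = −731 × (21.4/38296.6) = -0.40848…

-0.408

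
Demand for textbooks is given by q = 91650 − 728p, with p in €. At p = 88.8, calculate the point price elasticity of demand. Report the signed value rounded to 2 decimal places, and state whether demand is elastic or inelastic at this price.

dq/dp = −728. At p = 88.8, q = 91650 − 728(88.8) = 27003.6.
Ed = (dq/dp)·(p/q) = −728 × (88.8/27003.6) = -2.3939…
|Ed| = 2.39 > 1, so demand is elastic.

-2.39; elastic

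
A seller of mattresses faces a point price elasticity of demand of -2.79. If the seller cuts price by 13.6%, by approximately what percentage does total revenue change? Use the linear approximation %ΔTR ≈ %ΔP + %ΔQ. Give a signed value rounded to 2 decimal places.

+24.34%

%ΔQ ≈ Ed × %ΔP = (-2.79) × (-13.6%) = +37.9440%
%ΔTR ≈ %ΔP + %ΔQ = (-13.6%) + (+37.9440%) = +24.3440%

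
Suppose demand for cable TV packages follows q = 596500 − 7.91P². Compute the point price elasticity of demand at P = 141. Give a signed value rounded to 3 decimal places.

-0.716

dq/dP = −2·7.91·P = -2230.62. At P = 141, q = 439241.29.
Ed = (dq/dP)·(P/q) = (-2230.62) × (141/439241.29) = -0.71604…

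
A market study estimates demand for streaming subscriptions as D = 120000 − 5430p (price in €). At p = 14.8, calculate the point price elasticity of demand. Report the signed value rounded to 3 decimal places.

-2.028

dD/dp = −5430. At p = 14.8, D = 120000 − 5430(14.8) = 39636.
Ed = (dD/dp)·(p/D) = −5430 × (14.8/39636) = -2.02755…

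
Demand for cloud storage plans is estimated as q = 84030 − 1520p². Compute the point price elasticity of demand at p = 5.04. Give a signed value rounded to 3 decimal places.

dq/dp = −2·1520·p = -15321.6. At p = 5.04, q = 45419.568.
Ed = (dq/dp)·(p/q) = (-15321.6) × (5.04/45419.568) = -1.70016…

-1.700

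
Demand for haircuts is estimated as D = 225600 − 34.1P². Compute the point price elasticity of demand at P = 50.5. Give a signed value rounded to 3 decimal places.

dD/dP = −2·34.1·P = -3444.1. At P = 50.5, D = 138636.475.
Ed = (dD/dP)·(P/D) = (-3444.1) × (50.5/138636.475) = -1.25455…

-1.255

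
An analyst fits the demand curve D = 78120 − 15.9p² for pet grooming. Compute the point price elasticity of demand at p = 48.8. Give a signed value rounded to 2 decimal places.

-1.88

dD/dp = −2·15.9·p = -1551.84. At p = 48.8, D = 40255.104.
Ed = (dD/dp)·(p/D) = (-1551.84) × (48.8/40255.104) = -1.8812…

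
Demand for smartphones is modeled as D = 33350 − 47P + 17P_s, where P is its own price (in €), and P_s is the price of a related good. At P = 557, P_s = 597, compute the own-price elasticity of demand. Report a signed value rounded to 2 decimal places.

-1.51

At the given values, D = 33350 − 47(557) + 17(597) = 17320.
∂D/∂P = −47.
E = (-47) × (557/17320) = -1.5114…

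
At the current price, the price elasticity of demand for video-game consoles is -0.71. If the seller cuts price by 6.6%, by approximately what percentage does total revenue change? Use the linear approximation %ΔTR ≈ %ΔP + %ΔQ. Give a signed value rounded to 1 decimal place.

-1.9%

%ΔQ ≈ Ed × %ΔP = (-0.71) × (-6.6%) = +4.6860%
%ΔTR ≈ %ΔP + %ΔQ = (-6.6%) + (+4.6860%) = -1.9140%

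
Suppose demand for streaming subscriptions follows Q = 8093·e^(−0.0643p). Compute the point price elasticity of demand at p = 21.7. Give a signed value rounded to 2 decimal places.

-1.40

dQ/dp = −0.0643·Q = -128.927. At p = 21.7, Q = 2005.09.
Ed = (dQ/dp)·(p/Q) = (-128.927) × (21.7/2005.09) = -1.3953…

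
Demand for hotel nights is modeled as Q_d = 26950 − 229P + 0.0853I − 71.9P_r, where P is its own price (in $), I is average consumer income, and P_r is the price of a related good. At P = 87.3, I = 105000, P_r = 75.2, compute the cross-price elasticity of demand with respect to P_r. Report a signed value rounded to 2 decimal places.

-0.51

At the given values, Q_d = 26950 − 229(87.3) + 0.0853(105000) − 71.9(75.2) = 10507.92.
∂Q_d/∂P_r = -71.9.
E = (-71.9) × (75.2/10507.92) = -0.5145…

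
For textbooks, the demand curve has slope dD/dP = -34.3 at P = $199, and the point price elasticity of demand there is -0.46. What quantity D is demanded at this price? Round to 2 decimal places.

14838.48

Ed = (dD/dP)·(P/D) ⇒ D = (dD/dP)·P/Ed = (-34.3)·199/(-0.46) = 14838.4782…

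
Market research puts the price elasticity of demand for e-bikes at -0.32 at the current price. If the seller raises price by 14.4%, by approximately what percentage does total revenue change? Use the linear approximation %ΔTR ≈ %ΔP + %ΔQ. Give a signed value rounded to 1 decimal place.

%ΔQ ≈ Ed × %ΔP = (-0.32) × (+14.4%) = -4.6080%
%ΔTR ≈ %ΔP + %ΔQ = (+14.4%) + (-4.6080%) = +9.7920%

+9.8%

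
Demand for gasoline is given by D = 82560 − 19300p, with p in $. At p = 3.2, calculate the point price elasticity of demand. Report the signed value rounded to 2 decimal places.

-2.97

dD/dp = −19300. At p = 3.2, D = 82560 − 19300(3.2) = 20800.
Ed = (dD/dp)·(p/D) = −19300 × (3.2/20800) = -2.9692…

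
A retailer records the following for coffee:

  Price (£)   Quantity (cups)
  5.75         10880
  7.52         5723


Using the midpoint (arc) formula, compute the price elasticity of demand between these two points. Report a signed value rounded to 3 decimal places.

-2.329

%ΔQ = (5723 − 10880) / [(10880 + 5723)/2] = -5157/8301.5 = -0.621213…
%ΔP = (7.52 − 5.75) / [(5.75 + 7.52)/2] = 1.77/6.635 = 0.266767…
Arc Ed = %ΔQ / %ΔP = (-5157/8301.5) / (1.77/6.635) = -2.32867…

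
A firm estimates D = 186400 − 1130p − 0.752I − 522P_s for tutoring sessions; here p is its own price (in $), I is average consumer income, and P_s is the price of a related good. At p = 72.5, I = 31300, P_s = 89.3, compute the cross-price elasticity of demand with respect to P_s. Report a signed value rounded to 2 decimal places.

At the given values, D = 186400 − 1130(72.5) − 0.752(31300) − 522(89.3) = 34322.8.
∂D/∂P_s = -522.
E = (-522) × (89.3/34322.8) = -1.3581…

-1.36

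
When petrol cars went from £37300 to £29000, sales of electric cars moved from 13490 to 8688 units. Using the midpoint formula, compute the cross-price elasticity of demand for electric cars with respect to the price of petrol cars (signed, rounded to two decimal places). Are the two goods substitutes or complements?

%ΔQ_{electric cars} = (8688 − 13490)/avg = -4802/11089 = -0.433041…
%ΔP_{petrol cars} = (29000 − 37300)/avg = -8300/33150 = -0.250377…
E_cross = (-4802/11089) / (-8300/33150) = 1.7295…
E_cross > 0 ⇒ the goods are substitutes.

1.73; substitutes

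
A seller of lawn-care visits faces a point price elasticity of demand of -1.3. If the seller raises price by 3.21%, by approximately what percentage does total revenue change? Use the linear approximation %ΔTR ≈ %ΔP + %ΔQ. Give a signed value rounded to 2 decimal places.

-0.96%

%ΔQ ≈ Ed × %ΔP = (-1.3) × (+3.21%) = -4.1730%
%ΔTR ≈ %ΔP + %ΔQ = (+3.21%) + (-4.1730%) = -0.9630%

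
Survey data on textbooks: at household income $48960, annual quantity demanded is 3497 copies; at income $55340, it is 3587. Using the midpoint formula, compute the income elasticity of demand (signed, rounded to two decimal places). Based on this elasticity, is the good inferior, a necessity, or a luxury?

%ΔQ = (3587 − 3497)/[( 3497 + 3587)/2] = 90/3542 = 0.025409…
%ΔIncome = (55340 − 48960)/[( 48960 + 55340)/2] = 6380/52150 = 0.122339…
E_income = (90/3542) / (6380/52150) = 0.2076…
0 < E_income < 1 ⇒ normal good, necessity.

0.21; necessity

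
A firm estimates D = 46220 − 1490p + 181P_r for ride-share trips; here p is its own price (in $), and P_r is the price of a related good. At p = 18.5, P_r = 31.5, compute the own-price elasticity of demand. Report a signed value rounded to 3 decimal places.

At the given values, D = 46220 − 1490(18.5) + 181(31.5) = 24356.5.
∂D/∂p = −1490.
E = (-1490) × (18.5/24356.5) = -1.13173…

-1.132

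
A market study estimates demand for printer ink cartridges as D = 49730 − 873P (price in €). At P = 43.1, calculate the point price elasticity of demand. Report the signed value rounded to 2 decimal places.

-3.11

dD/dP = −873. At P = 43.1, D = 49730 − 873(43.1) = 12103.7.
Ed = (dD/dP)·(P/D) = −873 × (43.1/12103.7) = -3.1086…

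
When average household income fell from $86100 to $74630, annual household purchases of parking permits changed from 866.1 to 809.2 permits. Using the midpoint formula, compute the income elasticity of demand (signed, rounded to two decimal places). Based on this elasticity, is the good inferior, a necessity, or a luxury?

%ΔQ = (809.2 − 866.1)/[( 866.1 + 809.2)/2] = -56.9/837.65 = -0.067928…
%ΔIncome = (74630 − 86100)/[( 86100 + 74630)/2] = -11470/80365 = -0.142723…
E_income = (-56.9/837.65) / (-11470/80365) = 0.4759…
0 < E_income < 1 ⇒ normal good, necessity.

0.48; necessity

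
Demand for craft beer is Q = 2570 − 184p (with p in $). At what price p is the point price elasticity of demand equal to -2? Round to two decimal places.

9.31

Ed = −184p/(2570 − 184p). Set this equal to -2:
184p = 2·(2570 − 184p) ⇒ 184p(1 + 2) = 2·2570
p = 2·2570 / (184·3) = 9.3115…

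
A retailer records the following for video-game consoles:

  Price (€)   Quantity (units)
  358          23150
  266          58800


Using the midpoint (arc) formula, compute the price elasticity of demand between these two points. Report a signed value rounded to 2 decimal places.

%ΔQ = (58800 − 23150) / [(23150 + 58800)/2] = 35650/40975 = 0.870042…
%ΔP = (266 − 358) / [(358 + 266)/2] = -92/312 = -0.294871…
Arc Ed = %ΔQ / %ΔP = (35650/40975) / (-92/312) = -2.9505…

-2.95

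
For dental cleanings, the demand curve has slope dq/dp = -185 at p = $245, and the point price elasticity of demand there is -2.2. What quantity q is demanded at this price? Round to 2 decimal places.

20602.27

Ed = (dq/dp)·(p/q) ⇒ q = (dq/dp)·p/Ed = (-185)·245/(-2.2) = 20602.2727…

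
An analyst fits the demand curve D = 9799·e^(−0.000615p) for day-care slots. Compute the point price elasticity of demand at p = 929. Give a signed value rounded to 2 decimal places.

-0.57

dD/dp = −0.000615·D = -3.40353. At p = 929, D = 5534.19.
Ed = (dD/dp)·(p/D) = (-3.40353) × (929/5534.19) = -0.5713…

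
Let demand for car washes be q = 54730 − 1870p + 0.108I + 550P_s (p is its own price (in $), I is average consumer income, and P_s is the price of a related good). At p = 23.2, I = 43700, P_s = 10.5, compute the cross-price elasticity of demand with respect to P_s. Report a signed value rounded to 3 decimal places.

0.264

At the given values, q = 54730 − 1870(23.2) + 0.108(43700) + 550(10.5) = 21840.6.
∂q/∂P_s = 550.
E = (550) × (10.5/21840.6) = 0.26441…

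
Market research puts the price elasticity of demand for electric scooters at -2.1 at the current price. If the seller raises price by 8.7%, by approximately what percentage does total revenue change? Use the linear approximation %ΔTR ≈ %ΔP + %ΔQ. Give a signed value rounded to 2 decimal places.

%ΔQ ≈ Ed × %ΔP = (-2.1) × (+8.7%) = -18.2700%
%ΔTR ≈ %ΔP + %ΔQ = (+8.7%) + (-18.2700%) = -9.5700%

-9.57%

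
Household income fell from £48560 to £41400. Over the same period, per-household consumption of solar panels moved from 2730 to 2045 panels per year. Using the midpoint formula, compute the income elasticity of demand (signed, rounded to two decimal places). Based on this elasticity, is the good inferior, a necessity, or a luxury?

%ΔQ = (2045 − 2730)/[( 2730 + 2045)/2] = -685/2387.5 = -0.286910…
%ΔIncome = (41400 − 48560)/[( 48560 + 41400)/2] = -7160/44980 = -0.159181…
E_income = (-685/2387.5) / (-7160/44980) = 1.8024…
E_income > 1 ⇒ normal good, luxury.

1.80; luxury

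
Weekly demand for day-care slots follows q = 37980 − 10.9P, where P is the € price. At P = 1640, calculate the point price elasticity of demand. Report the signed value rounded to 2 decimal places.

-0.89

dq/dP = −10.9. At P = 1640, q = 37980 − 10.9(1640) = 20104.
Ed = (dq/dP)·(P/q) = −10.9 × (1640/20104) = -0.8891…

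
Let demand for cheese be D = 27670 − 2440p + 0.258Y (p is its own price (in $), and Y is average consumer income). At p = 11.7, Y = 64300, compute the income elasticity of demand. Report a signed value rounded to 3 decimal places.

At the given values, D = 27670 − 2440(11.7) + 0.258(64300) = 15711.4.
∂D/∂Y = 0.258.
E = (0.258) × (64300/15711.4) = 1.05588…

1.056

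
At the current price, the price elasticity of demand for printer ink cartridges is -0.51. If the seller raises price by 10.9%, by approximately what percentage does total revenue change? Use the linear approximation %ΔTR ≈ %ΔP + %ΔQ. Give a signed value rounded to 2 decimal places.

+5.34%

%ΔQ ≈ Ed × %ΔP = (-0.51) × (+10.9%) = -5.5590%
%ΔTR ≈ %ΔP + %ΔQ = (+10.9%) + (-5.5590%) = +5.3410%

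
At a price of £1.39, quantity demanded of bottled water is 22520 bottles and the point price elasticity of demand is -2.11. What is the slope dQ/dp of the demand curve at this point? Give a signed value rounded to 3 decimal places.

-34185.036

Ed = (dQ/dp)·(p/Q) ⇒ dQ/dp = Ed·Q/p = (-2.11)·22520/1.39 = -34185.03597…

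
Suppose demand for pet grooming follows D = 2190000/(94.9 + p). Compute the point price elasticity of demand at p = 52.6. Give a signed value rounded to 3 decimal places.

dD/dp = −2190000/(94.9 + p)² = -100.661. At p = 52.6, D = 14847.5.
Ed = (dD/dp)·(p/D) = (-100.661) × (52.6/14847.5) = -0.35661…

-0.357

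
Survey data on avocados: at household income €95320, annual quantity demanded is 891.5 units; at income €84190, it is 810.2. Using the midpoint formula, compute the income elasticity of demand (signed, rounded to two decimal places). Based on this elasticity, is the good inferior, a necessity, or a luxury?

%ΔQ = (810.2 − 891.5)/[( 891.5 + 810.2)/2] = -81.3/850.85 = -0.095551…
%ΔIncome = (84190 − 95320)/[( 95320 + 84190)/2] = -11130/89755 = -0.124004…
E_income = (-81.3/850.85) / (-11130/89755) = 0.7705…
0 < E_income < 1 ⇒ normal good, necessity.

0.77; necessity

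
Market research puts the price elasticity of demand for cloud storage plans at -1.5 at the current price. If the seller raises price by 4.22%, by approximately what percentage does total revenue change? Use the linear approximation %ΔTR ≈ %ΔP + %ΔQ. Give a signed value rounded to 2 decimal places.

-2.11%

%ΔQ ≈ Ed × %ΔP = (-1.5) × (+4.22%) = -6.3300%
%ΔTR ≈ %ΔP + %ΔQ = (+4.22%) + (-6.3300%) = -2.1100%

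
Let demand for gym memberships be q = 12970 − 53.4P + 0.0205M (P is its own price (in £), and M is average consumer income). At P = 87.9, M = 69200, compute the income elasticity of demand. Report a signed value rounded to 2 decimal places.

At the given values, q = 12970 − 53.4(87.9) + 0.0205(69200) = 9694.74.
∂q/∂M = 0.0205.
E = (0.0205) × (69200/9694.74) = 0.1463…

0.15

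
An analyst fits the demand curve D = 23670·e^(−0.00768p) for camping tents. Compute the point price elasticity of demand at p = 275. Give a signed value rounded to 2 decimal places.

-2.11

dD/dp = −0.00768·D = -21.9953. At p = 275, D = 2863.97.
Ed = (dD/dp)·(p/D) = (-21.9953) × (275/2863.97) = -2.112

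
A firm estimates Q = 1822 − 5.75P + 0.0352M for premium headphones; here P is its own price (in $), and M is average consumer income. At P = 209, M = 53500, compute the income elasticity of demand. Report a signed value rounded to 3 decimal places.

0.752

At the given values, Q = 1822 − 5.75(209) + 0.0352(53500) = 2503.45.
∂Q/∂M = 0.0352.
E = (0.0352) × (53500/2503.45) = 0.75224…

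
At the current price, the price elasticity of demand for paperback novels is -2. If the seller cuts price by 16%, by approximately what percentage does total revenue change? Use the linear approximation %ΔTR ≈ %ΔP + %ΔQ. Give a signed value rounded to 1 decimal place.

%ΔQ ≈ Ed × %ΔP = (-2) × (-16%) = +32.0000%
%ΔTR ≈ %ΔP + %ΔQ = (-16%) + (+32.0000%) = +16.0000%

+16.0%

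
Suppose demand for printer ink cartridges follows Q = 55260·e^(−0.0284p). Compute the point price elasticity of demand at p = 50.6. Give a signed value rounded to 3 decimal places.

-1.437

dQ/dp = −0.0284·Q = -372.933. At p = 50.6, Q = 13131.4.
Ed = (dQ/dp)·(p/Q) = (-372.933) × (50.6/13131.4) = -1.43704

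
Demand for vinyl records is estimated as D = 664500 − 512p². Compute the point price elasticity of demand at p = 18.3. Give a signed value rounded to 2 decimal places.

dD/dp = −2·512·p = -18739.2. At p = 18.3, D = 493036.32.
Ed = (dD/dp)·(p/D) = (-18739.2) × (18.3/493036.32) = -0.6955…

-0.70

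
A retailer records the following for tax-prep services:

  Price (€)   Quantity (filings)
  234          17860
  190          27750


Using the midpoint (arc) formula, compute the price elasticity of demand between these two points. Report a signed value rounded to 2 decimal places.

-2.09

%ΔQ = (27750 − 17860) / [(17860 + 27750)/2] = 9890/22805 = 0.433676…
%ΔP = (190 − 234) / [(234 + 190)/2] = -44/212 = -0.207547…
Arc Ed = %ΔQ / %ΔP = (9890/22805) / (-44/212) = -2.0895…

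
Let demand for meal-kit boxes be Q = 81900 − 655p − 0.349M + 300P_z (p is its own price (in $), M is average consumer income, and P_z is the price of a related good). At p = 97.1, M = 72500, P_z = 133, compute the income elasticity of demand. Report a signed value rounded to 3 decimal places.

At the given values, Q = 81900 − 655(97.1) − 0.349(72500) + 300(133) = 32897.
∂Q/∂M = -0.349.
E = (-0.349) × (72500/32897) = -0.76914…

-0.769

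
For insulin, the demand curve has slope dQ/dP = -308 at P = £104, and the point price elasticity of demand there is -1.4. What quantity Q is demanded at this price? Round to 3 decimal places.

22880.000

Ed = (dQ/dP)·(P/Q) ⇒ Q = (dQ/dP)·P/Ed = (-308)·104/(-1.4) = 22880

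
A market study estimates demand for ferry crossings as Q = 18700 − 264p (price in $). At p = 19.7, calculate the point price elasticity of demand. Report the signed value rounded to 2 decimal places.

dQ/dp = −264. At p = 19.7, Q = 18700 − 264(19.7) = 13499.2.
Ed = (dQ/dp)·(p/Q) = −264 × (19.7/13499.2) = -0.3852…

-0.39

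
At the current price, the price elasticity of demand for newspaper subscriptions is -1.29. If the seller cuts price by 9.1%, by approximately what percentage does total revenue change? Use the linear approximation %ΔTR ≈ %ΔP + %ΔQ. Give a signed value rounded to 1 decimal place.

+2.6%

%ΔQ ≈ Ed × %ΔP = (-1.29) × (-9.1%) = +11.7390%
%ΔTR ≈ %ΔP + %ΔQ = (-9.1%) + (+11.7390%) = +2.6390%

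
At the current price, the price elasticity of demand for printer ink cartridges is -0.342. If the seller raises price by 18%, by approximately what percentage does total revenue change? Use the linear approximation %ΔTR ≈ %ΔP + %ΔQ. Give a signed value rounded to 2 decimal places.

+11.84%

%ΔQ ≈ Ed × %ΔP = (-0.342) × (+18%) = -6.1560%
%ΔTR ≈ %ΔP + %ΔQ = (+18%) + (-6.1560%) = +11.8440%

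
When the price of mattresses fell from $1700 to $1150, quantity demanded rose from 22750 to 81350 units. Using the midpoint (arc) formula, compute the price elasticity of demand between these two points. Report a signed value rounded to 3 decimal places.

%ΔQ = (81350 − 22750) / [(22750 + 81350)/2] = 58600/52050 = 1.125840…
%ΔP = (1150 − 1700) / [(1700 + 1150)/2] = -550/1425 = -0.385964…
Arc Ed = %ΔQ / %ΔP = (58600/52050) / (-550/1425) = -2.91695…

-2.917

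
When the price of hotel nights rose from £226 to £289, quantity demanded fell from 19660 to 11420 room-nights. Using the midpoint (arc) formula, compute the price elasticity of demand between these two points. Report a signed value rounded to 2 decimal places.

-2.17

%ΔQ = (11420 − 19660) / [(19660 + 11420)/2] = -8240/15540 = -0.530244…
%ΔP = (289 − 226) / [(226 + 289)/2] = 63/257.5 = 0.244660…
Arc Ed = %ΔQ / %ΔP = (-8240/15540) / (63/257.5) = -2.1672…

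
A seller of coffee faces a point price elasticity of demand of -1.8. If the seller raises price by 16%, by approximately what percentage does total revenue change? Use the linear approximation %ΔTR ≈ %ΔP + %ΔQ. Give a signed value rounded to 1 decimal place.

-12.8%

%ΔQ ≈ Ed × %ΔP = (-1.8) × (+16%) = -28.8000%
%ΔTR ≈ %ΔP + %ΔQ = (+16%) + (-28.8000%) = -12.8000%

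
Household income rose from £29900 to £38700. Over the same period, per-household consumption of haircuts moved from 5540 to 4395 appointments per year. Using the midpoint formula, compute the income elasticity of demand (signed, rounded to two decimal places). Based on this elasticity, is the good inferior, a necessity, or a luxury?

-0.90; inferior

%ΔQ = (4395 − 5540)/[( 5540 + 4395)/2] = -1145/4967.5 = -0.230498…
%ΔIncome = (38700 − 29900)/[( 29900 + 38700)/2] = 8800/34300 = 0.256559…
E_income = (-1145/4967.5) / (8800/34300) = -0.8984…
E_income < 0 ⇒ inferior good.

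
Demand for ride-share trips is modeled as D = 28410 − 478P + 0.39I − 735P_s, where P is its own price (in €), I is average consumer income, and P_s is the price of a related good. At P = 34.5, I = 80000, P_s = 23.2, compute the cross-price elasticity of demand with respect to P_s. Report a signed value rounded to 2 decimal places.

At the given values, D = 28410 − 478(34.5) + 0.39(80000) − 735(23.2) = 26067.
∂D/∂P_s = -735.
E = (-735) × (23.2/26067) = -0.6541…

-0.65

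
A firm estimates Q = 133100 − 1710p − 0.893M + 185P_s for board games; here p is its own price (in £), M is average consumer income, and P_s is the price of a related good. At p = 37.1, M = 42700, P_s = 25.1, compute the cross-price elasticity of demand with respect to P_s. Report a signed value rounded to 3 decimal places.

0.128

At the given values, Q = 133100 − 1710(37.1) − 0.893(42700) + 185(25.1) = 36171.4.
∂Q/∂P_s = 185.
E = (185) × (25.1/36171.4) = 0.12837…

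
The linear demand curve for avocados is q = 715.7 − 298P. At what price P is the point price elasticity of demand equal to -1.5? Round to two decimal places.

Ed = −298P/(715.7 − 298P). Set this equal to -1.5:
298P = 1.5·(715.7 − 298P) ⇒ 298P(1 + 1.5) = 1.5·715.7
P = 1.5·715.7 / (298·2.5) = 1.4410…

1.44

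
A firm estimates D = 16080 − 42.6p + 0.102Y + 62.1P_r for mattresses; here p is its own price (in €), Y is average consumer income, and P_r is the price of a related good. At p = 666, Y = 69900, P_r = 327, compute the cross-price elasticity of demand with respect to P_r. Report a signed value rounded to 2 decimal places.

At the given values, D = 16080 − 42.6(666) + 0.102(69900) + 62.1(327) = 15144.9.
∂D/∂P_r = 62.1.
E = (62.1) × (327/15144.9) = 1.3408…

1.34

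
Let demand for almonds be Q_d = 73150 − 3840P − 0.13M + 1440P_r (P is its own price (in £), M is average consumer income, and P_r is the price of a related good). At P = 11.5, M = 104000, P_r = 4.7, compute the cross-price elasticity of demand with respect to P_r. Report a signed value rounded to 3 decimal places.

0.304

At the given values, Q_d = 73150 − 3840(11.5) − 0.13(104000) + 1440(4.7) = 22238.
∂Q_d/∂P_r = 1440.
E = (1440) × (4.7/22238) = 0.30434…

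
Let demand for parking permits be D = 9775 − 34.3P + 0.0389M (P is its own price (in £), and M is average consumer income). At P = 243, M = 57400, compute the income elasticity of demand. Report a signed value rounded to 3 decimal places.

0.608

At the given values, D = 9775 − 34.3(243) + 0.0389(57400) = 3672.96.
∂D/∂M = 0.0389.
E = (0.0389) × (57400/3672.96) = 0.60791…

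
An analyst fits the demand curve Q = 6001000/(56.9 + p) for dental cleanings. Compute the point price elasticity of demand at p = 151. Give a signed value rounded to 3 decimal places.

-0.726

dQ/dp = −6001000/(56.9 + p)² = -138.84. At p = 151, Q = 28864.8.
Ed = (dQ/dp)·(p/Q) = (-138.84) × (151/28864.8) = -0.72631…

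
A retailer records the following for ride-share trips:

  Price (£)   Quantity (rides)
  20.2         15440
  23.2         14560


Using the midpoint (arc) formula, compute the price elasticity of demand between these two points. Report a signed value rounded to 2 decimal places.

-0.42

%ΔQ = (14560 − 15440) / [(15440 + 14560)/2] = -880/15000 = -0.058666…
%ΔP = (23.2 − 20.2) / [(20.2 + 23.2)/2] = 3/21.7 = 0.138248…
Arc Ed = %ΔQ / %ΔP = (-880/15000) / (3/21.7) = -0.4243…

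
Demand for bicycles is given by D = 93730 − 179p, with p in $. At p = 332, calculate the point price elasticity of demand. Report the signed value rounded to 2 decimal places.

dD/dp = −179. At p = 332, D = 93730 − 179(332) = 34302.
Ed = (dD/dp)·(p/D) = −179 × (332/34302) = -1.7324…

-1.73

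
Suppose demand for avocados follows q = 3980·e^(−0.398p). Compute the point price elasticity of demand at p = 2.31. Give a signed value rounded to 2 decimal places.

-0.92

dq/dp = −0.398·q = -631.662. At p = 2.31, q = 1587.09.
Ed = (dq/dp)·(p/q) = (-631.662) × (2.31/1587.09) = -0.9193…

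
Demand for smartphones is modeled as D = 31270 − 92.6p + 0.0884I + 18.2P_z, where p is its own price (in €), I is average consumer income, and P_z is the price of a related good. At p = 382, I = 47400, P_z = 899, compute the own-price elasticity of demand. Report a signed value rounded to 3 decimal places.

At the given values, D = 31270 − 92.6(382) + 0.0884(47400) + 18.2(899) = 16448.76.
∂D/∂p = −92.6.
E = (-92.6) × (382/16448.76) = -2.15050…

-2.151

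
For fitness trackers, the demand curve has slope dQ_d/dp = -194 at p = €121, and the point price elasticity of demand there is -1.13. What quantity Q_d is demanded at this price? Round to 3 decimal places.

20773.451

Ed = (dQ_d/dp)·(p/Q_d) ⇒ Q_d = (dQ_d/dp)·p/Ed = (-194)·121/(-1.13) = 20773.45132…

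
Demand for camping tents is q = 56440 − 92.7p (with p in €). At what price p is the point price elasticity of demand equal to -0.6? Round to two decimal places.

228.32

Ed = −92.7p/(56440 − 92.7p). Set this equal to -0.6:
92.7p = 0.6·(56440 − 92.7p) ⇒ 92.7p(1 + 0.6) = 0.6·56440
p = 0.6·56440 / (92.7·1.6) = 228.3171…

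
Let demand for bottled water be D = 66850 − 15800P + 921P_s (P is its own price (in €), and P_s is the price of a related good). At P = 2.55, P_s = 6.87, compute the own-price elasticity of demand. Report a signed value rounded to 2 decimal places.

-1.23

At the given values, D = 66850 − 15800(2.55) + 921(6.87) = 32887.27.
∂D/∂P = −15800.
E = (-15800) × (2.55/32887.27) = -1.2250…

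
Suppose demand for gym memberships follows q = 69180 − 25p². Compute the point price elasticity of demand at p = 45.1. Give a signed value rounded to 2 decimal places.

-5.55

dq/dp = −2·25·p = -2255. At p = 45.1, q = 18329.75.
Ed = (dq/dp)·(p/q) = (-2255) × (45.1/18329.75) = -5.5483…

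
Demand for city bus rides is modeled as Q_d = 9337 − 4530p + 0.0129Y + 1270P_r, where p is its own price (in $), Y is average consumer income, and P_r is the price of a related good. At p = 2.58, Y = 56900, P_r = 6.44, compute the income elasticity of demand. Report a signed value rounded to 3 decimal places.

At the given values, Q_d = 9337 − 4530(2.58) + 0.0129(56900) + 1270(6.44) = 6562.41.
∂Q_d/∂Y = 0.0129.
E = (0.0129) × (56900/6562.41) = 0.11185…

0.112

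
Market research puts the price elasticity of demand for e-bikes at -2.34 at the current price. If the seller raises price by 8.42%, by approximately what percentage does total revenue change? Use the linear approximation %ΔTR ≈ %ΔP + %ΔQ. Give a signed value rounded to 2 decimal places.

%ΔQ ≈ Ed × %ΔP = (-2.34) × (+8.42%) = -19.7028%
%ΔTR ≈ %ΔP + %ΔQ = (+8.42%) + (-19.7028%) = -11.2828%

-11.28%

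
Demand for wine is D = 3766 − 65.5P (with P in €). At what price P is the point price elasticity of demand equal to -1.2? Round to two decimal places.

Ed = −65.5P/(3766 − 65.5P). Set this equal to -1.2:
65.5P = 1.2·(3766 − 65.5P) ⇒ 65.5P(1 + 1.2) = 1.2·3766
P = 1.2·3766 / (65.5·2.2) = 31.3615…

31.36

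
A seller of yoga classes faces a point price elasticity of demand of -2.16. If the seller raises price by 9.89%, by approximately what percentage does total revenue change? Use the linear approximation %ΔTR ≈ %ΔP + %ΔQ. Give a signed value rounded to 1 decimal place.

-11.5%

%ΔQ ≈ Ed × %ΔP = (-2.16) × (+9.89%) = -21.3624%
%ΔTR ≈ %ΔP + %ΔQ = (+9.89%) + (-21.3624%) = -11.4724%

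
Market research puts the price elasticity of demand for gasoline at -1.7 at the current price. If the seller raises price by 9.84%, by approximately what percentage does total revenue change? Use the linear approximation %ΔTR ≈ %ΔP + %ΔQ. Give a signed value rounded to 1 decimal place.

%ΔQ ≈ Ed × %ΔP = (-1.7) × (+9.84%) = -16.7280%
%ΔTR ≈ %ΔP + %ΔQ = (+9.84%) + (-16.7280%) = -6.8880%

-6.9%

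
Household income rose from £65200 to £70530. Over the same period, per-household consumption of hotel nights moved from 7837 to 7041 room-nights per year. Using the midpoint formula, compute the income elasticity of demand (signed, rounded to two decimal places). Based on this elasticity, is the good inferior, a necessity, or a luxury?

-1.36; inferior

%ΔQ = (7041 − 7837)/[( 7837 + 7041)/2] = -796/7439 = -0.107003…
%ΔIncome = (70530 − 65200)/[( 65200 + 70530)/2] = 5330/67865 = 0.078538…
E_income = (-796/7439) / (5330/67865) = -1.3624…
E_income < 0 ⇒ inferior good.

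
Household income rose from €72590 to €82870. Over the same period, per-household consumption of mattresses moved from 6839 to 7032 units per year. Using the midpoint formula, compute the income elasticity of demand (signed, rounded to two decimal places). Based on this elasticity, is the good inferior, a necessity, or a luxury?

%ΔQ = (7032 − 6839)/[( 6839 + 7032)/2] = 193/6935.5 = 0.027827…
%ΔIncome = (82870 − 72590)/[( 72590 + 82870)/2] = 10280/77730 = 0.132252…
E_income = (193/6935.5) / (10280/77730) = 0.2104…
0 < E_income < 1 ⇒ normal good, necessity.

0.21; necessity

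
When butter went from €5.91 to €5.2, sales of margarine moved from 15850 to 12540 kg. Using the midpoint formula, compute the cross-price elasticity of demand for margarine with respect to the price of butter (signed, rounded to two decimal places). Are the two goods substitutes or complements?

1.82; substitutes

%ΔQ_{margarine} = (12540 − 15850)/avg = -3310/14195 = -0.233180…
%ΔP_{butter} = (5.2 − 5.91)/avg = -0.71/5.555 = -0.127812…
E_cross = (-3310/14195) / (-0.71/5.555) = 1.8243…
E_cross > 0 ⇒ the goods are substitutes.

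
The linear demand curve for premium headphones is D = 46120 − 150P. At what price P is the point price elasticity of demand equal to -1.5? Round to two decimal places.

Ed = −150P/(46120 − 150P). Set this equal to -1.5:
150P = 1.5·(46120 − 150P) ⇒ 150P(1 + 1.5) = 1.5·46120
P = 1.5·46120 / (150·2.5) = 184.48

184.48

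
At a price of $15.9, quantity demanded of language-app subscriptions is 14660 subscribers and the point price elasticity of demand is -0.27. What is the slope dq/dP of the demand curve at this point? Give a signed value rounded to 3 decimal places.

-248.943

Ed = (dq/dP)·(P/q) ⇒ dq/dP = Ed·q/P = (-0.27)·14660/15.9 = -248.94339…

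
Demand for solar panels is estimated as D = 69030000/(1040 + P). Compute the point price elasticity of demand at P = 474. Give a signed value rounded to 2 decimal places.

dD/dP = −69030000/(1040 + P)² = -30.1152. At P = 474, D = 45594.5.
Ed = (dD/dP)·(P/D) = (-30.1152) × (474/45594.5) = -0.3130…

-0.31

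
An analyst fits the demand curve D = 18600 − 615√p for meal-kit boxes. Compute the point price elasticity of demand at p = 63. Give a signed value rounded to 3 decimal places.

dD/dp = −615/(2√p) = -38.7414. At p = 63, D = 13718.6.
Ed = (dD/dp)·(p/D) = (-38.7414) × (63/13718.6) = -0.17791…

-0.178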